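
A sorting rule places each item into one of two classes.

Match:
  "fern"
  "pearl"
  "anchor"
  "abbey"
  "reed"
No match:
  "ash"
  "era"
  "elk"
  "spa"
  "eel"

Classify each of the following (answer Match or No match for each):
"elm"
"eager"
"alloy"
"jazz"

The distinguishing property — length ≥ 4 — holds for all the 'Match' cases and none of the 'No match' cases.

No match, Match, Match, Match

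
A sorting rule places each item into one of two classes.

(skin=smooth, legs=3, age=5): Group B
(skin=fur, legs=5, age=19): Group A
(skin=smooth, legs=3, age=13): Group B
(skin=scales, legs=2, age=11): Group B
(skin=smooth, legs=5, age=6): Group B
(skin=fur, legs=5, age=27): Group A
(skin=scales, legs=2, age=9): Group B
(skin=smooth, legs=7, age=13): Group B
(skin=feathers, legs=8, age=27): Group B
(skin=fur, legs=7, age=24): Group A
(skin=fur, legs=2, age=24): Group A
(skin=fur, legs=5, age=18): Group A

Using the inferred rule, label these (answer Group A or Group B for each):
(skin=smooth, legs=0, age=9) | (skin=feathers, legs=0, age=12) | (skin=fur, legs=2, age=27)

Group B, Group B, Group A

The simplest hypothesis consistent with all the labels is: skin is fur.
(skin=smooth, legs=0, age=9): skin is smooth, fails the rule → Group B. (skin=feathers, legs=0, age=12): skin is feathers, fails the rule → Group B. (skin=fur, legs=2, age=27): skin is fur, checks out → Group A.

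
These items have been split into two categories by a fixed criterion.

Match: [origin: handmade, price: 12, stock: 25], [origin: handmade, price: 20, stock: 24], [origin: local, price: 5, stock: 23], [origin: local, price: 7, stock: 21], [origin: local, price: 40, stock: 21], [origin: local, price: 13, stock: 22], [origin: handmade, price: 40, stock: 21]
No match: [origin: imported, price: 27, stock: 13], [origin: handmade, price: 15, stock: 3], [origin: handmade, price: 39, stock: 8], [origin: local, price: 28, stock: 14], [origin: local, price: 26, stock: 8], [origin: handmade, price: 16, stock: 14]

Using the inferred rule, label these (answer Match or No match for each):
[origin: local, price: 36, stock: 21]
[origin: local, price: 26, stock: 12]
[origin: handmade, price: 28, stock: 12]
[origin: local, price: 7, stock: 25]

The classifier is using: stock ≥ 21.
[origin: local, price: 36, stock: 21] — stock = 21, hence Match.
[origin: local, price: 26, stock: 12] — stock = 12, hence No match.
[origin: handmade, price: 28, stock: 12] — stock = 12, hence No match.
[origin: local, price: 7, stock: 25] — stock = 25, hence Match.

Match, No match, No match, Match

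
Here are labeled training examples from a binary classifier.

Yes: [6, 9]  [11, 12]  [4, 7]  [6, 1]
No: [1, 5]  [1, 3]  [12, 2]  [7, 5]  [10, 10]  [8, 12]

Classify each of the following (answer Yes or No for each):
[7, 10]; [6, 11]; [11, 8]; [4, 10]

Yes, Yes, Yes, No

All 'Yes' examples share one property — sum is odd — and every 'No' example lacks it.
[7, 10] → 7+10 = 17 → Yes.
[6, 11] → 6+11 = 17 → Yes.
[11, 8] → 11+8 = 19 → Yes.
[4, 10] → 4+10 = 14 → No.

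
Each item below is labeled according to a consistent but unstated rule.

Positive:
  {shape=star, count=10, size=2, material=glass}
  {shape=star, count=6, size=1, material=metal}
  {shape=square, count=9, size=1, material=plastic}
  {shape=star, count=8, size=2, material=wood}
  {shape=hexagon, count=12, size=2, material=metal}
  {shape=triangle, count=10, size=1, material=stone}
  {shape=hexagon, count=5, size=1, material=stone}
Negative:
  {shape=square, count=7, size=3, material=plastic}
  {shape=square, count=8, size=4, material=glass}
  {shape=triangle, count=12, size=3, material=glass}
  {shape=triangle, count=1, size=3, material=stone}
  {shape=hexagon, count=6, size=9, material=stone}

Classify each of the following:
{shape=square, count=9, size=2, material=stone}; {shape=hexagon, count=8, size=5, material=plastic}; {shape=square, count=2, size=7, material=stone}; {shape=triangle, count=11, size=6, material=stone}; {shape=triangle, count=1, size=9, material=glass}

Positive, Negative, Negative, Negative, Negative

Every 'Positive' example satisfies: size ≤ 2. None of the 'Negative' examples do.
{shape=square, count=9, size=2, material=stone}: Positive (size = 2).
{shape=hexagon, count=8, size=5, material=plastic}: Negative (size = 5).
{shape=square, count=2, size=7, material=stone}: Negative (size = 7).
{shape=triangle, count=11, size=6, material=stone}: Negative (size = 6).
{shape=triangle, count=1, size=9, material=glass}: Negative (size = 9).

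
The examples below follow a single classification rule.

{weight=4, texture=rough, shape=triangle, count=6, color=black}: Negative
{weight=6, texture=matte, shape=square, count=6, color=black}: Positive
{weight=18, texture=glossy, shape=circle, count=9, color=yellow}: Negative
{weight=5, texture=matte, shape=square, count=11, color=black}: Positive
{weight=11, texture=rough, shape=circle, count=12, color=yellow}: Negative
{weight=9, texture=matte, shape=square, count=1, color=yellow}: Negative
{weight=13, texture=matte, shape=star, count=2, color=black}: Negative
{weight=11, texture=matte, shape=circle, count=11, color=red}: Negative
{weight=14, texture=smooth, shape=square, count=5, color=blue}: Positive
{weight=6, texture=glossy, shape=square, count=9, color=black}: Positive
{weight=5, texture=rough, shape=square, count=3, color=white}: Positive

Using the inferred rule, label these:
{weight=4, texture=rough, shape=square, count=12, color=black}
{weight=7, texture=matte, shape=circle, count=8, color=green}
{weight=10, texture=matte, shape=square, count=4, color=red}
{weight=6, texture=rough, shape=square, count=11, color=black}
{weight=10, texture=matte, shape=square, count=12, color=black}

Positive, Negative, Positive, Positive, Positive

'Positive' ⟺ shape is square AND count ≥ 2.
{weight=4, texture=rough, shape=square, count=12, color=black} — shape is square, count = 12, hence Positive.
{weight=7, texture=matte, shape=circle, count=8, color=green} — shape is circle, count = 8, hence Negative.
{weight=10, texture=matte, shape=square, count=4, color=red} — shape is square, count = 4, hence Positive.
{weight=6, texture=rough, shape=square, count=11, color=black} — shape is square, count = 11, hence Positive.
{weight=10, texture=matte, shape=square, count=12, color=black} — shape is square, count = 12, hence Positive.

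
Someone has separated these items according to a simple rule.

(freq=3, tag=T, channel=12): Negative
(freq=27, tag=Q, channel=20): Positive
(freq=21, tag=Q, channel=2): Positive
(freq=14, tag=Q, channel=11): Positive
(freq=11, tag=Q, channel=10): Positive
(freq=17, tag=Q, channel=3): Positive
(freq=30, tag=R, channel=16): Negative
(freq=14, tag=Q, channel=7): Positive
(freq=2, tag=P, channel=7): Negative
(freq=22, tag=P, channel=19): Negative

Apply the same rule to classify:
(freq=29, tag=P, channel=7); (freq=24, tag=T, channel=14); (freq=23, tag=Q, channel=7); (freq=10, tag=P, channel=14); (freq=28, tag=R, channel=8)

Negative, Negative, Positive, Negative, Negative

Comparing the two groups points to one rule — tag is Q.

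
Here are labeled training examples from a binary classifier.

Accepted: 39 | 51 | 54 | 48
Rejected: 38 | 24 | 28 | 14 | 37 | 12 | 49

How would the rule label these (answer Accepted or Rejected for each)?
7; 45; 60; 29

The pattern is that an item is 'Accepted' exactly when: multiple of 3 AND at least 28.
7 — 7 = 3·2 + 1, 7 < 28, hence Rejected.
45 — 45 = 3·15, 45 ≥ 28, hence Accepted.
60 — 60 = 3·20, 60 ≥ 28, hence Accepted.
29 — 29 = 3·9 + 2, 29 ≥ 28, hence Rejected.

Rejected, Accepted, Accepted, Rejected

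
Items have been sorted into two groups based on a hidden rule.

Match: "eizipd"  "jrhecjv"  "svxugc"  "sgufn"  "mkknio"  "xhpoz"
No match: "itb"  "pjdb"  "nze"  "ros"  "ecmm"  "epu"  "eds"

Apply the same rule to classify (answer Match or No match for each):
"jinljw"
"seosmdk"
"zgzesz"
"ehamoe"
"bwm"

A rule that fits every label: length ≥ 5 — true of each 'Match' example, false of each 'No match' one.
"jinljw" — length 6, hence Match.
"seosmdk" — length 7, hence Match.
"zgzesz" — length 6, hence Match.
"ehamoe" — length 6, hence Match.
"bwm" — length 3, hence No match.

Match, Match, Match, Match, No match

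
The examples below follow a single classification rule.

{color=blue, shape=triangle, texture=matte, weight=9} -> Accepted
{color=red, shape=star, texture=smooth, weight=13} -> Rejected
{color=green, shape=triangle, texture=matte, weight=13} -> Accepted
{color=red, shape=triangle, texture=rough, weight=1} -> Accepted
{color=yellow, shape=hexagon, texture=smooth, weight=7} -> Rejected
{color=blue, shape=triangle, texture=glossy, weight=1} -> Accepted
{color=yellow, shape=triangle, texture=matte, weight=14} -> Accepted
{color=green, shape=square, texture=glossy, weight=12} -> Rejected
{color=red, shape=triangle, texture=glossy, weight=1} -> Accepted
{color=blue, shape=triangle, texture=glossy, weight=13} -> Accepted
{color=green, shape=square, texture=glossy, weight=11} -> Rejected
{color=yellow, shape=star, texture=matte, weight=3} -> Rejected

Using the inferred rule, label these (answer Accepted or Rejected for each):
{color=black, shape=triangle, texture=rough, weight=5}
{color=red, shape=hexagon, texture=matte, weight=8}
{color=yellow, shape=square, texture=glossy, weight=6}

Accepted, Rejected, Rejected

A rule that fits every label: shape is triangle — true of each 'Accepted' example, false of each 'Rejected' one.
{color=black, shape=triangle, texture=rough, weight=5}: shape is triangle, satisfies this → Accepted. {color=red, shape=hexagon, texture=matte, weight=8}: shape is hexagon, fails the rule → Rejected. {color=yellow, shape=square, texture=glossy, weight=6}: shape is square, fails the rule → Rejected.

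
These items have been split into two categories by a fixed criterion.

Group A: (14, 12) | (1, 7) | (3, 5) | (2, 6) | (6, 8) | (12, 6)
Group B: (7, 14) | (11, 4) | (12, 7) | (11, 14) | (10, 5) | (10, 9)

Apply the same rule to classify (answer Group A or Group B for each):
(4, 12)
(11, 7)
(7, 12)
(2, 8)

Group A, Group A, Group B, Group A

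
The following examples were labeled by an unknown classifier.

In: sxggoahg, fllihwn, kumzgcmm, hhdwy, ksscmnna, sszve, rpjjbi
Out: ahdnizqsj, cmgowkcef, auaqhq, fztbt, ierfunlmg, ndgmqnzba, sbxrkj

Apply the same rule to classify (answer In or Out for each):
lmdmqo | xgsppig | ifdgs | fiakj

Out, In, Out, Out

Looking at the examples, the only property every 'In' case has and every 'Out' case lacks is: has a double letter.
lmdmqo → no doubled letter → Out. xgsppig → 'pp' doubled → In. ifdgs → no doubled letter → Out. fiakj → no doubled letter → Out.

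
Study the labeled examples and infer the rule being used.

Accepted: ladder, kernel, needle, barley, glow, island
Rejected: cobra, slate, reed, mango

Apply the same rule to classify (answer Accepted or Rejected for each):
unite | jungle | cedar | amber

Rejected, Accepted, Rejected, Rejected

'Accepted' ⟺ even length AND contains 'l'.
Rejected: unite, since length 5, no 'l'.
Accepted: jungle, since length 6, has 'l'.
Rejected: cedar, since length 5, no 'l'.
Rejected: amber, since length 5, no 'l'.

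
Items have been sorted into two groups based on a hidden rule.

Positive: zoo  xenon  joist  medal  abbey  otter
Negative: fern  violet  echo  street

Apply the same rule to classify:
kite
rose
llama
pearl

Negative, Negative, Positive, Positive

The distinguishing property — odd length — holds for all the 'Positive' cases and none of the 'Negative' cases.
kite: length 4 — does not fit, so Negative.
rose: length 4 — does not fit, so Negative.
llama: length 5 — matches, so Positive.
pearl: length 5 — matches, so Positive.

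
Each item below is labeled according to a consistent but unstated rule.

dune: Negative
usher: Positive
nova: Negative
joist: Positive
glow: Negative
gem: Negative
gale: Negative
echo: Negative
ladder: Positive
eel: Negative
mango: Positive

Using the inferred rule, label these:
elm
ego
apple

Negative, Negative, Positive

The simplest hypothesis consistent with all the labels is: length ≥ 5.
elm: length 3 — lacks this property, so Negative.
ego: length 3 — lacks this property, so Negative.
apple: length 5 — passes, so Positive.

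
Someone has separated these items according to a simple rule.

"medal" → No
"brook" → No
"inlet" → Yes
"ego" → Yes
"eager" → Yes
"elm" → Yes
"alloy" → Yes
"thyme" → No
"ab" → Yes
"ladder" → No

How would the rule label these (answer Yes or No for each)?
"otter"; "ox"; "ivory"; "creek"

Yes, Yes, Yes, No

One predicate separates the groups cleanly: starts with a vowel.
"otter" — starts with 'o', hence Yes.
"ox" — starts with 'o', hence Yes.
"ivory" — starts with 'i', hence Yes.
"creek" — starts with 'c', hence No.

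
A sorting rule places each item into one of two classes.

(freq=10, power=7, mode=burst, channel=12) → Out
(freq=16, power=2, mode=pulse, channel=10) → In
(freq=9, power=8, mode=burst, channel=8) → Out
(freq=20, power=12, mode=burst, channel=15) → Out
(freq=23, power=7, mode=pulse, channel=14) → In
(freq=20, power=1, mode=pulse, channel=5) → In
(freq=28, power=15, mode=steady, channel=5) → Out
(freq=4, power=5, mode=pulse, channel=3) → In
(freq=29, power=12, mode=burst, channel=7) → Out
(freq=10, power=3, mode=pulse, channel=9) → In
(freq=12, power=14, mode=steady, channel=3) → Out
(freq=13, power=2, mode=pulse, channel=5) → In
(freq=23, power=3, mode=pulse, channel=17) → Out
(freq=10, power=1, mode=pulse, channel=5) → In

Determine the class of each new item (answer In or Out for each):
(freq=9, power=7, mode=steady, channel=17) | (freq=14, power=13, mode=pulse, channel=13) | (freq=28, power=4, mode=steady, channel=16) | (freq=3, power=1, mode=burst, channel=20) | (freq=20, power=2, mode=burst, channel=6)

A rule that fits every label: mode is pulse AND channel ≤ 14 — true of each 'In' example, false of each 'Out' one.
(freq=9, power=7, mode=steady, channel=17): Out (mode is steady, channel = 17). (freq=14, power=13, mode=pulse, channel=13): In (mode is pulse, channel = 13). (freq=28, power=4, mode=steady, channel=16): Out (mode is steady, channel = 16). (freq=3, power=1, mode=burst, channel=20): Out (mode is burst, channel = 20). (freq=20, power=2, mode=burst, channel=6): Out (mode is burst, channel = 6).

Out, In, Out, Out, Out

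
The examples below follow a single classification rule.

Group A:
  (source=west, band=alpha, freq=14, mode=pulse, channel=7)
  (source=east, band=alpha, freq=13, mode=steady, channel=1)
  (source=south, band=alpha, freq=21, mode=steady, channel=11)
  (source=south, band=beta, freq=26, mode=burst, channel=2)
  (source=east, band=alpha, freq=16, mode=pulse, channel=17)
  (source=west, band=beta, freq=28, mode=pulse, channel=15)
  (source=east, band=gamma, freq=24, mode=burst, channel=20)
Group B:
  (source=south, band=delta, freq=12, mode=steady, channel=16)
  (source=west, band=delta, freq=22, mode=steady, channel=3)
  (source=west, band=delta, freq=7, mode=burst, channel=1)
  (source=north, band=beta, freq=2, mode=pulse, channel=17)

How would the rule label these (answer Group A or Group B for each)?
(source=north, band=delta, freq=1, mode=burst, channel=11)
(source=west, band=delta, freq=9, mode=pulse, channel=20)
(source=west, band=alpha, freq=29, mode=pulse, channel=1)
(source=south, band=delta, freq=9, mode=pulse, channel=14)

The pattern is that an item is 'Group A' exactly when: band is alpha OR freq ≥ 24.
Group B: (source=north, band=delta, freq=1, mode=burst, channel=11), since band is delta, freq = 1.
Group B: (source=west, band=delta, freq=9, mode=pulse, channel=20), since band is delta, freq = 9.
Group A: (source=west, band=alpha, freq=29, mode=pulse, channel=1), since band is alpha, freq = 29.
Group B: (source=south, band=delta, freq=9, mode=pulse, channel=14), since band is delta, freq = 9.

Group B, Group B, Group A, Group B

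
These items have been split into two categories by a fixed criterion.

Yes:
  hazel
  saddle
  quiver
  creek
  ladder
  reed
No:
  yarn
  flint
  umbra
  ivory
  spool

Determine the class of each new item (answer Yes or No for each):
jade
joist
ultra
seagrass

The common property of the 'Yes' items is: contains 'e'. No 'No' item has it.
jade: has 'e', has this property → Yes. joist: no 'e', fails this test → No. ultra: no 'e', fails this test → No. seagrass: has 'e', has this property → Yes.

Yes, No, No, Yes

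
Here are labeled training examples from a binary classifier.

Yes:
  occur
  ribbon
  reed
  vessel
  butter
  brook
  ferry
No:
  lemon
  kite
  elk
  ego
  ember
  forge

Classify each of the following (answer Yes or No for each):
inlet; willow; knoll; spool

No, Yes, Yes, Yes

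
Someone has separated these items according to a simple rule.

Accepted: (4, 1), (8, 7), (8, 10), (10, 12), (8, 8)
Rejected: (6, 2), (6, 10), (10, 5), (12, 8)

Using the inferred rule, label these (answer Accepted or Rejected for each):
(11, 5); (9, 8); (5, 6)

The distinguishing property — |first − second| ≤ 3 — holds for all the 'Accepted' cases and none of the 'Rejected' cases.
Rejected: (11, 5), since |11−5| = 6. Accepted: (9, 8), since |9−8| = 1. Accepted: (5, 6), since |5−6| = 1.

Rejected, Accepted, Accepted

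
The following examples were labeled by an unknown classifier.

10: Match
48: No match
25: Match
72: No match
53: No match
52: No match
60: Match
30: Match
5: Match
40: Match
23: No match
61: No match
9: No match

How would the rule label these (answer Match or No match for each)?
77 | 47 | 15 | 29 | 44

No match, No match, Match, No match, No match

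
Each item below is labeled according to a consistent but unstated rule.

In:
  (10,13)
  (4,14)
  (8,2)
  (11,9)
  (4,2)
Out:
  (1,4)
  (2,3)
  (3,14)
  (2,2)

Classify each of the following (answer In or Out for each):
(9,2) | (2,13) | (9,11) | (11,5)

One predicate separates the groups cleanly: first ≥ 4.
(9,2): first 9 — checks out, so In.
(2,13): first 2 — does not pass, so Out.
(9,11): first 9 — checks out, so In.
(11,5): first 11 — checks out, so In.

In, Out, In, In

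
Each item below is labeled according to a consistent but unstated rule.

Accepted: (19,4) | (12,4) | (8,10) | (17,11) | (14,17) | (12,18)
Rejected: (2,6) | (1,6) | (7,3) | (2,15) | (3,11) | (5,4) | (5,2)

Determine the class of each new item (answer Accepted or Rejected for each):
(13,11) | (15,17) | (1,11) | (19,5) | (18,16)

Accepted, Accepted, Rejected, Accepted, Accepted

'Accepted' ⟺ first ≥ 8.
(13,11): first 13 — matches, so Accepted.
(15,17): first 15 — matches, so Accepted.
(1,11): first 1 — doesn't qualify, so Rejected.
(19,5): first 19 — matches, so Accepted.
(18,16): first 18 — matches, so Accepted.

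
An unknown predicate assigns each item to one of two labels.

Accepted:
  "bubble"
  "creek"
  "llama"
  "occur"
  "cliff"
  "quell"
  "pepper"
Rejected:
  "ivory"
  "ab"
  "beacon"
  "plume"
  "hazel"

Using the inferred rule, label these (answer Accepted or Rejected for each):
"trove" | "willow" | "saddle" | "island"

Rejected, Accepted, Accepted, Rejected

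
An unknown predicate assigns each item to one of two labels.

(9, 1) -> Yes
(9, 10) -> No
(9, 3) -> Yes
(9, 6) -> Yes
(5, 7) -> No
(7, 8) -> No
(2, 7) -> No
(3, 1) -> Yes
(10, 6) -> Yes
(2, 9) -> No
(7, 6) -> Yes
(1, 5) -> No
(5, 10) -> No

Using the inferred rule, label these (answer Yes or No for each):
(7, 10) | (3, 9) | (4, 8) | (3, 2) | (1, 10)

No, No, No, Yes, No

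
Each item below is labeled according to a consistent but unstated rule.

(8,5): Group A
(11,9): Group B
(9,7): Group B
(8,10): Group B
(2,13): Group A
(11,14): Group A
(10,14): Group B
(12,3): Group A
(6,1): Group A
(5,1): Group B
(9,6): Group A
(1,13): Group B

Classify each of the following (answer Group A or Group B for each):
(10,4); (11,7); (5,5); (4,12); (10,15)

A rule that fits every label: sum is odd — true of each 'Group A' example, false of each 'Group B' one.

Group B, Group B, Group B, Group B, Group A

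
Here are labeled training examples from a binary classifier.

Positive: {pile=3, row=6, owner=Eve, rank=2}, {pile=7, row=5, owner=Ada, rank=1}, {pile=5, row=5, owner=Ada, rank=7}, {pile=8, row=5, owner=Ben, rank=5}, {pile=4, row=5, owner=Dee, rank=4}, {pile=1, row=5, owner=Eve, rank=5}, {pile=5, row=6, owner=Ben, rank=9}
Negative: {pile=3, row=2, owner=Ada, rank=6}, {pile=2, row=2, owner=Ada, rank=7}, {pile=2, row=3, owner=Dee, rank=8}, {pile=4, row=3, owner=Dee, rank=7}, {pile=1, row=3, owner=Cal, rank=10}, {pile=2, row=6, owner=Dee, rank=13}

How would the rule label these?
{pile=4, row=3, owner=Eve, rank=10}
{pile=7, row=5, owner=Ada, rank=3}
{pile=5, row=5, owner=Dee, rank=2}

The rule appears to be: rank ≤ 9 AND row ≥ 5.
{pile=4, row=3, owner=Eve, rank=10}: rank = 10, row = 3, doesn't match → Negative.
{pile=7, row=5, owner=Ada, rank=3}: rank = 3, row = 5, meets the rule → Positive.
{pile=5, row=5, owner=Dee, rank=2}: rank = 2, row = 5, meets the rule → Positive.

Negative, Positive, Positive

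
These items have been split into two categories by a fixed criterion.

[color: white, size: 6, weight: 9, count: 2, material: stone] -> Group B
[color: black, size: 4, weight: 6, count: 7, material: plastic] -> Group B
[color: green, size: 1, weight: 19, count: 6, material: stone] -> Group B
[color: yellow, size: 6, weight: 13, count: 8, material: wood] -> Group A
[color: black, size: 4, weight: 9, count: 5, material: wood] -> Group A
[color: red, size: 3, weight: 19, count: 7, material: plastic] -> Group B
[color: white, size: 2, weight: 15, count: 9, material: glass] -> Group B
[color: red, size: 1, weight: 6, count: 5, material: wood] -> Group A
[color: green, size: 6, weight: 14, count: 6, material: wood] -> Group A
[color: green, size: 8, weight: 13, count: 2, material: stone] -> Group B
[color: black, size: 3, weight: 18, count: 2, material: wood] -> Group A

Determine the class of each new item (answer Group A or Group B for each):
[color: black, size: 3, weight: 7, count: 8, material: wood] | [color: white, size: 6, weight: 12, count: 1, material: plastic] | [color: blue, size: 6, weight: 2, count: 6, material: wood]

Group A, Group B, Group A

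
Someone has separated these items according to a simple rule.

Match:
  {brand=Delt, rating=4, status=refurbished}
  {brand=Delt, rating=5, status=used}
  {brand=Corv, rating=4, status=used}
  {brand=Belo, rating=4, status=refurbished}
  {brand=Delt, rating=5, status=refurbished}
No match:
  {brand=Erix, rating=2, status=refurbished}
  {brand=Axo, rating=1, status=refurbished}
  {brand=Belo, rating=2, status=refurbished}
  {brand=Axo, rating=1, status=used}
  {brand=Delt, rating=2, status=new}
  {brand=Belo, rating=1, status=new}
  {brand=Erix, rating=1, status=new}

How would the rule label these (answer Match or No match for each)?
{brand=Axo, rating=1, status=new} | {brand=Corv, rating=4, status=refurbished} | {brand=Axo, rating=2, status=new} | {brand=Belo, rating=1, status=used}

No match, Match, No match, No match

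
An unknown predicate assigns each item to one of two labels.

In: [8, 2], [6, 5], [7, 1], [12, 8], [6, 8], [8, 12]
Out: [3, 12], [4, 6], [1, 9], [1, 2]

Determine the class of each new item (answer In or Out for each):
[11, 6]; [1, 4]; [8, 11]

In, Out, In

A rule that fits every label: first ≥ 5 — true of each 'In' example, false of each 'Out' one.
[11, 6]: first 11, fits → In. [1, 4]: first 1, does not pass → Out. [8, 11]: first 8, fits → In.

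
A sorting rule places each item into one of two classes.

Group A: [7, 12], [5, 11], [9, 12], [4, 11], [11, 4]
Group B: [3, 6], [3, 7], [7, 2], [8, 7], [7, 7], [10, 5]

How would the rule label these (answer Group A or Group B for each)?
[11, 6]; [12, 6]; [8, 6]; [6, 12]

Group A, Group A, Group B, Group A

The distinguishing property — max ≥ 11 — holds for all the 'Group A' cases and none of the 'Group B' cases.
Group A: [11, 6], since max 11. Group A: [12, 6], since max 12. Group B: [8, 6], since max 8. Group A: [6, 12], since max 12.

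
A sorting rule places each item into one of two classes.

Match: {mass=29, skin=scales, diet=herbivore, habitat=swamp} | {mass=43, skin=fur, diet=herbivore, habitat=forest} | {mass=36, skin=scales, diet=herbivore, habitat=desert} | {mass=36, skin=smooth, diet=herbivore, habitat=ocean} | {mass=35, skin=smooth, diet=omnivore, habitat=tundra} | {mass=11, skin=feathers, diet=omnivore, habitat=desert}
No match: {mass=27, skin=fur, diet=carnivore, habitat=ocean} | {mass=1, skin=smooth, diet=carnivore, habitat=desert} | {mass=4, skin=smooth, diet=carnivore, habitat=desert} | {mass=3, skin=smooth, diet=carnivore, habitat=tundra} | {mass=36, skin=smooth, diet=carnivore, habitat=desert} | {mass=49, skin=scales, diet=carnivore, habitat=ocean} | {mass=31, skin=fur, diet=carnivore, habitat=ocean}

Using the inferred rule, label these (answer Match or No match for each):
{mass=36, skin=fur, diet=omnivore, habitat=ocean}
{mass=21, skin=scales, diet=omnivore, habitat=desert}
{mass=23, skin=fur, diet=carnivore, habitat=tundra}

Match, Match, No match

'Match' ⟺ diet is not carnivore.
{mass=36, skin=fur, diet=omnivore, habitat=ocean}: diet is omnivore, has this property → Match. {mass=21, skin=scales, diet=omnivore, habitat=desert}: diet is omnivore, has this property → Match. {mass=23, skin=fur, diet=carnivore, habitat=tundra}: diet is carnivore, does not fit → No match.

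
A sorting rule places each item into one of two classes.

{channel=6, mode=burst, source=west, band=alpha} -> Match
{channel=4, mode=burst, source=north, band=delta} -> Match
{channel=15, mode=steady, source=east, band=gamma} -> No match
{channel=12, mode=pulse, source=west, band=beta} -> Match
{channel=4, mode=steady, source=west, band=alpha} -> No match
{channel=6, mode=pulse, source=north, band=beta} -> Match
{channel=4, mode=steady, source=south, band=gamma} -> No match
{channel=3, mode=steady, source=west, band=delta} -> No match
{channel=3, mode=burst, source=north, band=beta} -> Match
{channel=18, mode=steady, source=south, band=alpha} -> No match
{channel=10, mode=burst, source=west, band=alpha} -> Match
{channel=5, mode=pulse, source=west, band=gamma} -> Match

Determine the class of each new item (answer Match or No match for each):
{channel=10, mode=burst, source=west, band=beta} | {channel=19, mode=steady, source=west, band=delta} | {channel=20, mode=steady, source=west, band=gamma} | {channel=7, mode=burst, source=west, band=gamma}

One predicate separates the groups cleanly: mode is not steady.
{channel=10, mode=burst, source=west, band=beta}: mode is burst — fits, so Match. {channel=19, mode=steady, source=west, band=delta}: mode is steady — does not pass, so No match. {channel=20, mode=steady, source=west, band=gamma}: mode is steady — does not pass, so No match. {channel=7, mode=burst, source=west, band=gamma}: mode is burst — fits, so Match.

Match, No match, No match, Match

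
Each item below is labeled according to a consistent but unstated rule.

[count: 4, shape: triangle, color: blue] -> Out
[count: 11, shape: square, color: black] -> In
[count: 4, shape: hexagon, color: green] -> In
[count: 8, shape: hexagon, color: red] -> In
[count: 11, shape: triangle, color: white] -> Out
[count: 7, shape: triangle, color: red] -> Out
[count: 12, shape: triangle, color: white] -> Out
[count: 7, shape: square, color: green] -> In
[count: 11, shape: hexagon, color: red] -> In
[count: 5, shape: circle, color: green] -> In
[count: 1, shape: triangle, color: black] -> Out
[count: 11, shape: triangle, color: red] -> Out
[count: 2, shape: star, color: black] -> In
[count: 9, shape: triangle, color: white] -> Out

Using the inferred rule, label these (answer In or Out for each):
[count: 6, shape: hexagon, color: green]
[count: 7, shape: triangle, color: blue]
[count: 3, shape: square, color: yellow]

In, Out, In

A rule that fits every label: shape is not triangle — true of each 'In' example, false of each 'Out' one.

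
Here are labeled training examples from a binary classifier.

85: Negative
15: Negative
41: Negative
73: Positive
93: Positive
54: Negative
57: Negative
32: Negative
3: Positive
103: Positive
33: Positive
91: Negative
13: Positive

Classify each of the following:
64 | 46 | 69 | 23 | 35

Negative, Negative, Negative, Positive, Negative

The simplest hypothesis consistent with all the labels is: ends in digit 3.
64 → last digit 4 → Negative. 46 → last digit 6 → Negative. 69 → last digit 9 → Negative. 23 → last digit 3 → Positive. 35 → last digit 5 → Negative.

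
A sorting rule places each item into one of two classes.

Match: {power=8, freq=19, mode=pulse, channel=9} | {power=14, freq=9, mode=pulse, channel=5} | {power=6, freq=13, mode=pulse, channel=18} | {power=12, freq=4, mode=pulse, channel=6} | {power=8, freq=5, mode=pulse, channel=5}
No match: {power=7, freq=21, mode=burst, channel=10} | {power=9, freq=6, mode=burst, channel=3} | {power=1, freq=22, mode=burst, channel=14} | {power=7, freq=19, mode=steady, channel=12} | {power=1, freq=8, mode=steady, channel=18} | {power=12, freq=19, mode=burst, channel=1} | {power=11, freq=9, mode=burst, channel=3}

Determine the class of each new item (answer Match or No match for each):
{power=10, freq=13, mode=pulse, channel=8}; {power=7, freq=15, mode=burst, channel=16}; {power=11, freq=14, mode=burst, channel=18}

Match, No match, No match

Checking candidate rules against both groups, what survives is: mode is pulse.
{power=10, freq=13, mode=pulse, channel=8}: mode is pulse — matches, so Match.
{power=7, freq=15, mode=burst, channel=16}: mode is burst — does not satisfy this, so No match.
{power=11, freq=14, mode=burst, channel=18}: mode is burst — does not satisfy this, so No match.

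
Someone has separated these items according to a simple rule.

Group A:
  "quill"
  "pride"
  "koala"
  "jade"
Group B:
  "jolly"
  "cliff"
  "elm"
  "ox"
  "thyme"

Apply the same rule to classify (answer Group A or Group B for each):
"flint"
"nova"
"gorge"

Group B, Group A, Group A

The rule appears to be: has ≥ 2 vowels.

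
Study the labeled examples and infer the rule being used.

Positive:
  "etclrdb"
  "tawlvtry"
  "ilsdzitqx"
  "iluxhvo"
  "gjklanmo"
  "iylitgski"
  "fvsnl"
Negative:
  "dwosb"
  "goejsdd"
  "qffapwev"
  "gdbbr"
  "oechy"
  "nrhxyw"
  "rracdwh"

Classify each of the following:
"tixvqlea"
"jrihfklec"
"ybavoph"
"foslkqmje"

The rule appears to be: contains 'l'.
"tixvqlea": Positive (has 'l').
"jrihfklec": Positive (has 'l').
"ybavoph": Negative (no 'l').
"foslkqmje": Positive (has 'l').

Positive, Positive, Negative, Positive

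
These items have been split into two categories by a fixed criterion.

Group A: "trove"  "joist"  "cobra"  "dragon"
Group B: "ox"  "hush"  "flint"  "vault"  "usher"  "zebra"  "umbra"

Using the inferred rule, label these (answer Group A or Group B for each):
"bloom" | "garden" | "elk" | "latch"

The classifier is using: length ≥ 4 AND contains 'o'.
"bloom": length 5, has 'o', meets the rule → Group A.
"garden": length 6, no 'o', does not satisfy this → Group B.
"elk": length 3, no 'o', does not satisfy this → Group B.
"latch": length 5, no 'o', does not satisfy this → Group B.

Group A, Group B, Group B, Group B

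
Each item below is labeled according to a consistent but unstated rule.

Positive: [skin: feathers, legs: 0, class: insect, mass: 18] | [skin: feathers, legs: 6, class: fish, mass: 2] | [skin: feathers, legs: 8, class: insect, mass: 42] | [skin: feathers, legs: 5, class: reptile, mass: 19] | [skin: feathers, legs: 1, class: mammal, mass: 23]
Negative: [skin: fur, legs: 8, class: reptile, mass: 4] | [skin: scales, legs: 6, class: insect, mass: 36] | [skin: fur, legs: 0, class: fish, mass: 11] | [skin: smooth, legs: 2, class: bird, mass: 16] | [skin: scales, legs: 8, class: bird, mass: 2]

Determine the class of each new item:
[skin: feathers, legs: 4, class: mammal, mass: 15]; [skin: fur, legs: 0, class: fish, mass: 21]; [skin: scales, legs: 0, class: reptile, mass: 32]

Positive, Negative, Negative

'Positive' ⟺ skin is feathers.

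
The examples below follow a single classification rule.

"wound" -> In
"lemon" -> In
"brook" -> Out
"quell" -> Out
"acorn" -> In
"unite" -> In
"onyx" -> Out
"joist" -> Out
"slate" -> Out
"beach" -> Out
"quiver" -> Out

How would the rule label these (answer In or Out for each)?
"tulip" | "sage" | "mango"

The pattern is that an item is 'In' exactly when: odd length AND contains 'n'.
"tulip" — length 5, no 'n', hence Out. "sage" — length 4, no 'n', hence Out. "mango" — length 5, has 'n', hence In.

Out, Out, In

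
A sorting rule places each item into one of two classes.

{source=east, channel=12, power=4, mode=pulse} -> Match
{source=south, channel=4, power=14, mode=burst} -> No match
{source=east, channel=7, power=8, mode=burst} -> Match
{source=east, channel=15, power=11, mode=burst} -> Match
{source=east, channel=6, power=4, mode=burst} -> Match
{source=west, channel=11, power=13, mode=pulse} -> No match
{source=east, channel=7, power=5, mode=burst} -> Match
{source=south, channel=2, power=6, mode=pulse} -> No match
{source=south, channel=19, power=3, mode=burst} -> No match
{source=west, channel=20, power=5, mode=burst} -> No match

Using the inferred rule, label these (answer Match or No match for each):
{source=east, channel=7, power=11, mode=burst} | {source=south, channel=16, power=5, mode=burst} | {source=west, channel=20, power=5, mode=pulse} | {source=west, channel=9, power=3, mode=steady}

Match, No match, No match, No match

All 'Match' examples share one property — source is east — and every 'No match' example lacks it.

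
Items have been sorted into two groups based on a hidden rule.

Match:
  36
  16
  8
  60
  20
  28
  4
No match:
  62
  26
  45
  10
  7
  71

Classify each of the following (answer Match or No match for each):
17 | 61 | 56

Checking candidate rules against both groups, what survives is: multiple of 4.
17 — 17 = 4·4 + 1, hence No match. 61 — 61 = 4·15 + 1, hence No match. 56 — 56 = 4·14, hence Match.

No match, No match, Match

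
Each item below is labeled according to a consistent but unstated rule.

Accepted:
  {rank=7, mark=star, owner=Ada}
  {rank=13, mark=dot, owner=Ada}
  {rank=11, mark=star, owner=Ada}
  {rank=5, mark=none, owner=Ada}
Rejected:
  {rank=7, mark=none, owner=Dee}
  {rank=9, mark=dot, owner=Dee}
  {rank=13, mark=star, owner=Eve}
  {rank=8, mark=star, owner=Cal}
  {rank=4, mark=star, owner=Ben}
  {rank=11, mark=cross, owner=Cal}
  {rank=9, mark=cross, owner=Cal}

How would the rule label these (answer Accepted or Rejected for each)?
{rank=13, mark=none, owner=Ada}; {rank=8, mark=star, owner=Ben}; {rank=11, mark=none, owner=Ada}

The distinguishing property — owner is Ada — holds for all the 'Accepted' cases and none of the 'Rejected' cases.
{rank=13, mark=none, owner=Ada}: owner is Ada — satisfies this, so Accepted.
{rank=8, mark=star, owner=Ben}: owner is Ben — doesn't match, so Rejected.
{rank=11, mark=none, owner=Ada}: owner is Ada — satisfies this, so Accepted.

Accepted, Rejected, Accepted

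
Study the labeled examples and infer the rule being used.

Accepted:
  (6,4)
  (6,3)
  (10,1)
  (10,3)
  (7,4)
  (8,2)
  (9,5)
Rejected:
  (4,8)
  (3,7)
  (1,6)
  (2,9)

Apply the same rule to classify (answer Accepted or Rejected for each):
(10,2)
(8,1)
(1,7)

Accepted, Accepted, Rejected

The common property of the 'Accepted' items is: first > second. No 'Rejected' item has it.
Accepted: (10,2), since 10 > 2.
Accepted: (8,1), since 8 > 1.
Rejected: (1,7), since 1 < 7.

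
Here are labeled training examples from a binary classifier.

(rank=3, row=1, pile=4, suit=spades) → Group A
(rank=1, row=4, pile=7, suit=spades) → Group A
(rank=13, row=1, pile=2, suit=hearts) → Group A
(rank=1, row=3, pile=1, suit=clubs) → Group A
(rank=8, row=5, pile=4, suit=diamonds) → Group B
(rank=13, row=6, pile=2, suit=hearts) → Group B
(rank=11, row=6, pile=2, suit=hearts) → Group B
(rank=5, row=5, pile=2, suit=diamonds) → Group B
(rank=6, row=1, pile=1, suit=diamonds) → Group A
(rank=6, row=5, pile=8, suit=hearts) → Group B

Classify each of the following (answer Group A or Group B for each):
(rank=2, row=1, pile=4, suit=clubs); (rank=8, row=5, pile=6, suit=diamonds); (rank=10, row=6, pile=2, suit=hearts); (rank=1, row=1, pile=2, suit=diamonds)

The common property of the 'Group A' items is: row ≤ 4. No 'Group B' item has it.
(rank=2, row=1, pile=4, suit=clubs) — row = 1, hence Group A. (rank=8, row=5, pile=6, suit=diamonds) — row = 5, hence Group B. (rank=10, row=6, pile=2, suit=hearts) — row = 6, hence Group B. (rank=1, row=1, pile=2, suit=diamonds) — row = 1, hence Group A.

Group A, Group B, Group B, Group A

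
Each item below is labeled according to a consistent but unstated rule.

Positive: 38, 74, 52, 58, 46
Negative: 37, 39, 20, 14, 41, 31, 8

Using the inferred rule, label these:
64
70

Positive, Positive

The rule appears to be: even AND at least 31.
64 → 64 is even, 64 ≥ 31 → Positive.
70 → 70 is even, 70 ≥ 31 → Positive.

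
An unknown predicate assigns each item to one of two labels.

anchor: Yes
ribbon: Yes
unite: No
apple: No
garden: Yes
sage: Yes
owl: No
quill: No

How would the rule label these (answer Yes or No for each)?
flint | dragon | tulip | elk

No, Yes, No, No

Comparing the two groups points to one rule — even length.
flint: No (length 5).
dragon: Yes (length 6).
tulip: No (length 5).
elk: No (length 3).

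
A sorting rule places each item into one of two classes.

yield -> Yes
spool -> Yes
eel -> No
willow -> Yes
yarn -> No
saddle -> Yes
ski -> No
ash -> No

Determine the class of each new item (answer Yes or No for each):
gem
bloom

The common property of the 'Yes' items is: length ≥ 5. No 'No' item has it.

No, Yes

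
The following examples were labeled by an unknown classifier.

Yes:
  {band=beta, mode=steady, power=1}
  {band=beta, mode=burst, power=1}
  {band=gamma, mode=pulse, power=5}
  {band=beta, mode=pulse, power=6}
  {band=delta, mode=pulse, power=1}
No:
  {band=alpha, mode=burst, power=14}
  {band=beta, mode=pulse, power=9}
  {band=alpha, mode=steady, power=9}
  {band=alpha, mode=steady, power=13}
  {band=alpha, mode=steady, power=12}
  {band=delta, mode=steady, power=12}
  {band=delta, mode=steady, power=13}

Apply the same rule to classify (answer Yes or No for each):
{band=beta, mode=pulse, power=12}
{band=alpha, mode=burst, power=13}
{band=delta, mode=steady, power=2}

A rule that fits every label: power ≤ 6 — true of each 'Yes' example, false of each 'No' one.
{band=beta, mode=pulse, power=12} → power = 12 → No. {band=alpha, mode=burst, power=13} → power = 13 → No. {band=delta, mode=steady, power=2} → power = 2 → Yes.

No, No, Yes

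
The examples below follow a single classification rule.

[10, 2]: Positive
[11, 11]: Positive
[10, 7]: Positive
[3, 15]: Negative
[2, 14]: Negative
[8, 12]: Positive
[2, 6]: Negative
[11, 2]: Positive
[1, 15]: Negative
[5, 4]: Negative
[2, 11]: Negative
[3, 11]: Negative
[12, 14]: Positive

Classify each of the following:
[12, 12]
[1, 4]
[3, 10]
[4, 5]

One predicate separates the groups cleanly: first ≥ 6.
[12, 12]: first 12, qualifies → Positive.
[1, 4]: first 1, fails the rule → Negative.
[3, 10]: first 3, fails the rule → Negative.
[4, 5]: first 4, fails the rule → Negative.

Positive, Negative, Negative, Negative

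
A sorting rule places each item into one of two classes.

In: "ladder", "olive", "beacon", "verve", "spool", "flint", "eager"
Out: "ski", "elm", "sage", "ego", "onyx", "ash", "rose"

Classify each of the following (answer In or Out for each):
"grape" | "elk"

Every 'In' example satisfies: length ≥ 5. None of the 'Out' examples do.
"grape" — length 5, hence In. "elk" — length 3, hence Out.

In, Out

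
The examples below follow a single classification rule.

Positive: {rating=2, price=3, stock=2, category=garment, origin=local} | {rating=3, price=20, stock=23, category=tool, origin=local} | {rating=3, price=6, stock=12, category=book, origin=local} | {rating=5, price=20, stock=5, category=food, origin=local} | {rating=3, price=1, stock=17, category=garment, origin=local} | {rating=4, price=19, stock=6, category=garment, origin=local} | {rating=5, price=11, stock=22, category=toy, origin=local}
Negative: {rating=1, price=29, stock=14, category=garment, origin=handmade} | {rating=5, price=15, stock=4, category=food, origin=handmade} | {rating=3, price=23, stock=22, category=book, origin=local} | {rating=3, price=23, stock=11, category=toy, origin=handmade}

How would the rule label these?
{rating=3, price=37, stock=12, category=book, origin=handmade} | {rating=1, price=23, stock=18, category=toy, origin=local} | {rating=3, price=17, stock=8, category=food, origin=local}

Negative, Negative, Positive

The rule appears to be: origin is local AND price ≤ 20.
{rating=3, price=37, stock=12, category=book, origin=handmade}: origin is handmade, price = 37, fails the rule → Negative. {rating=1, price=23, stock=18, category=toy, origin=local}: origin is local, price = 23, fails the rule → Negative. {rating=3, price=17, stock=8, category=food, origin=local}: origin is local, price = 17, fits → Positive.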